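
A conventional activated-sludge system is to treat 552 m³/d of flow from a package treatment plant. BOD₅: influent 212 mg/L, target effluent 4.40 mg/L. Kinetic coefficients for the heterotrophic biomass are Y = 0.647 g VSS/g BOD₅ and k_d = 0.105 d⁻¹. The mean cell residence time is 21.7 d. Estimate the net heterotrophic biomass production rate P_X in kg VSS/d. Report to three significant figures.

P_X ≈ 22.6 kg VSS/d

Observed yield with endogenous decay: Y_obs = Y / (1 + k_d·θ_c) = 0.647 / (1 + 0.105 × 21.7) = 0.647 / 3.278 = 0.1973 g VSS/g BOD₅.
Q·(S₀ − S) = 552 × (212 − 4.40) × 10⁻³ = 114.6 kg/d removed.
Biomass produced: P_X = Y_obs·Q·ΔS = 0.1973 × 114.6 ≈ 22.61 kg VSS/d.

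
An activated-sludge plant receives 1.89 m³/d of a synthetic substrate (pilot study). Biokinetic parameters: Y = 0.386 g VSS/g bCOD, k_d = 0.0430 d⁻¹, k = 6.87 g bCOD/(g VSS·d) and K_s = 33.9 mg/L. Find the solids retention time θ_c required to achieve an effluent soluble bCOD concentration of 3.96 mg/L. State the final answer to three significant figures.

From 1/θ_c = Y·k·S/(K_s + S) − k_d: Y·k·S/(K_s+S) = 0.386 × 6.87 × 3.96 / (33.9 + 3.96) = 0.2774 d⁻¹.
θ_c = 1/(μ − k_d) = 1/(0.2774 − 0.0430) = 1/0.2344 = 4.267 d.

θ_c ≈ 4.27 d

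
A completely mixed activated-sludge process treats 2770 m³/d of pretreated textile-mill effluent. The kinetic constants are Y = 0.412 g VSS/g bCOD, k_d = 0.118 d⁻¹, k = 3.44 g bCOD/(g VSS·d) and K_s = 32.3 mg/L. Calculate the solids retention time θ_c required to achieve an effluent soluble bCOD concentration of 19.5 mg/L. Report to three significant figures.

From 1/θ_c = Y·k·S/(K_s + S) − k_d: Y·k·S/(K_s+S) = 0.412 × 3.44 × 19.5 / (32.3 + 19.5) = 0.5335 d⁻¹.
Then 1/θ_c = μ − k_d = 0.5335 − 0.118 = 0.4155 d⁻¹, giving θ_c = 2.407 d.

θ_c ≈ 2.41 d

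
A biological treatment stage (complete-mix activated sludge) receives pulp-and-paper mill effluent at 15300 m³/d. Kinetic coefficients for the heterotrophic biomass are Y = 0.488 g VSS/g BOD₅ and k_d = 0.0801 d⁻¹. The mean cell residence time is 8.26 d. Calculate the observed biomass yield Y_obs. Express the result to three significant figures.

Y_obs = Y / (1 + k_d θ_c) = 0.488 / (1 + 0.0801 × 8.26) = 0.488 / 1.662 = 0.2937.

Y_obs ≈ 0.294 g VSS/g BOD₅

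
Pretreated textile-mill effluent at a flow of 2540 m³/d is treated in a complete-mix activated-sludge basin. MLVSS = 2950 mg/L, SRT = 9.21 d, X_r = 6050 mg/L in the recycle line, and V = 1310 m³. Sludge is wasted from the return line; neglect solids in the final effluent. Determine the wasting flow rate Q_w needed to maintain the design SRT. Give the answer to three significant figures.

Wasting from the return line (neglecting effluent solids): Q_w = V·X / (θ_c·X_r) = 1310 × 2950 / (9.21 × 6050) = 69.36 m³/d.

Q_w ≈ 69.4 m³/d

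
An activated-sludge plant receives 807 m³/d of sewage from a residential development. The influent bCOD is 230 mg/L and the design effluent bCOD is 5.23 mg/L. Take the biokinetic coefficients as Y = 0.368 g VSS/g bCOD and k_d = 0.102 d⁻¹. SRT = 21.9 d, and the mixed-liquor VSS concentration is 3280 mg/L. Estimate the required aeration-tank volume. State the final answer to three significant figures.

V ≈ 138 m³

Rearranging the biomass balance for a CMAS with decay, V = Y·Q·ΔS·θ_c / [X·(1+k_d θ_c)] = 0.368 × 807 × (230 − 5.23) × 21.9 / [3280 × (1 + 0.102 × 21.9)] = 1.46×10^6 / 10607 = 137.8 m³.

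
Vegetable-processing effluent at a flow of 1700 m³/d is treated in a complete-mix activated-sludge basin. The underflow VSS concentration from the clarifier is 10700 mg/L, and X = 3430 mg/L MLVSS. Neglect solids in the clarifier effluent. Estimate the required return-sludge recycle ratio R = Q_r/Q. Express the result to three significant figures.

R = Q_r/Q = X/(X_r − X) = 3430 / (10700 − 3430) = 0.4718.

R ≈ 0.472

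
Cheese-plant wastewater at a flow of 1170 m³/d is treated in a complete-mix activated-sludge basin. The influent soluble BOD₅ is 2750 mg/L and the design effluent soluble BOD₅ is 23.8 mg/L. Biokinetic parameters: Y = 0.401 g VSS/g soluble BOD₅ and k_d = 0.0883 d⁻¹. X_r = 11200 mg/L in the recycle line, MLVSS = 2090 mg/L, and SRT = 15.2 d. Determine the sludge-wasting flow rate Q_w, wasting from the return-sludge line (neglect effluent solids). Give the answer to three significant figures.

From the SRT design equation V = Y Q (S₀−S) θ_c / [X (1 + k_d θ_c)] = 0.401 × 1170 × (2750 − 23.8) × 15.2 / [2090 × (1 + 0.0883 × 15.2)] = 1.94×10^7 / 4895 = 3972 m³.
Q_w = (V·X)/(θ_c X_r) = 3972 × 2090 / (15.2 × 11200) = 48.76 m³/d.

Q_w ≈ 48.8 m³/d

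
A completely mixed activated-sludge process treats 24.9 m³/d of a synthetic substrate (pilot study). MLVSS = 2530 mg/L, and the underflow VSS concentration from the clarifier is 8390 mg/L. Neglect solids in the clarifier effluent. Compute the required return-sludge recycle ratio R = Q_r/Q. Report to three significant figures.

Solids balance on the clarifier gives (1+R)X = R·X_r, so R = X/(X_r − X) = 2530 / (8390 − 2530) = 0.4317.

R ≈ 0.432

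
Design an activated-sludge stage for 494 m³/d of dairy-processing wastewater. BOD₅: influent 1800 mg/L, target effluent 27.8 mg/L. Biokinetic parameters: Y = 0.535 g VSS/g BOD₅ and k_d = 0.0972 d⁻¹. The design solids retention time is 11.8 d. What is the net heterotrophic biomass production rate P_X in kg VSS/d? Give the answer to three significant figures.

Correct the yield for decay: Y_obs = Y/(1 + k_d θ_c) = 0.535 / (1 + 0.0972 × 11.8) = 0.535 / 2.147 = 0.2492.
ΔS = 1800 − 27.8 = 1772 mg/L, so the substrate removal rate is 494 × 1772/1000 = 875.5 kg BOD₅/d.
So the net sludge growth is P_X = 0.2492 × 875.5 = 218.2 kg VSS/d.

P_X ≈ 218 kg VSS/d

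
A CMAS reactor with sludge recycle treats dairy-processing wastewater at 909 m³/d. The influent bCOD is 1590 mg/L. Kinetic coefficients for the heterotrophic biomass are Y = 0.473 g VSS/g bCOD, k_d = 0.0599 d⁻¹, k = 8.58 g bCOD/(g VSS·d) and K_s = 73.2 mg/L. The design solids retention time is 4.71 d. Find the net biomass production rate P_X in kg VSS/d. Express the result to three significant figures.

For a completely mixed reactor with recycle the Lawrence–McCarty relation gives S = K_s·(1 + k_d·θ_c) / [θ_c·(Y·k − k_d) − 1] = 73.2 × (1 + 0.0599 × 4.71) / [4.71 × (0.473 × 8.58 − 0.0599) − 1] = 93.85 / 17.83 = 5.263 mg/L.
The observed yield is Y_obs = Y/(1 + k_d·θ_c) = 0.473 / (1 + 0.0599 × 4.71) = 0.473 / 1.282 = 0.3689 g VSS per g bCOD removed.
Substrate removed = Q·(S₀ − S) = 909 m³/d × (1590 − 5.26) g/m³ = 1.44×10^6 g/d = 1441 kg/d.
Biomass produced: P_X = Y_obs·Q·ΔS = 0.3689 × 1441 ≈ 531.4 kg VSS/d.

P_X ≈ 531 kg VSS/d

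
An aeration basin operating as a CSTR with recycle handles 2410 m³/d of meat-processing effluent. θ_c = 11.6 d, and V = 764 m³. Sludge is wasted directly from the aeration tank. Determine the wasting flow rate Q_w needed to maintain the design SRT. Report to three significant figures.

With mixed-liquor wasting, θ_c = V/Q_w, so Q_w = V/θ_c = 764.0/11.6 = 65.86 m³/d.

Q_w ≈ 65.9 m³/d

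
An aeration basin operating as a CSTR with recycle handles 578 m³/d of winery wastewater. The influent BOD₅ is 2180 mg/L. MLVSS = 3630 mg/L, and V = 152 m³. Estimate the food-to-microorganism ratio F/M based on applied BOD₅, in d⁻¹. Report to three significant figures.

F/M ≈ 2.28 d⁻¹

Food-to-microorganism ratio F/M = Q S₀ / (V X) = 578 × 2180 / (152.0 × 3630) = 2.284 d⁻¹.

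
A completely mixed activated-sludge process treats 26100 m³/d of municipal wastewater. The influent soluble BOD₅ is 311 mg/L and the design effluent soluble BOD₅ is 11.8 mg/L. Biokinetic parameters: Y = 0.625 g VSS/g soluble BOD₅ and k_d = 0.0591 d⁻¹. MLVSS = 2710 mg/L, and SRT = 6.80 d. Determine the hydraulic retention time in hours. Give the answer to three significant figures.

τ ≈ 8.03 h

Rearranging the biomass balance for a CMAS with decay, V = Y·Q·ΔS·θ_c / [X·(1+k_d θ_c)] = 0.625 × 26100 × (311 − 11.8) × 6.80 / [2710 × (1 + 0.0591 × 6.80)] = 3.32×10^7 / 3799 = 8736 m³.
τ = V/Q = 8736/26100 = 0.3347 d, or 8.033 h.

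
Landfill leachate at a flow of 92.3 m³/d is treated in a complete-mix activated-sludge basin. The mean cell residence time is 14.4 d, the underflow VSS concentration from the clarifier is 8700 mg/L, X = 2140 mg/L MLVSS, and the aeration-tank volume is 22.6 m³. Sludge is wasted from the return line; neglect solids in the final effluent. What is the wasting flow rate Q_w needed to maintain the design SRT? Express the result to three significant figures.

Q_w = (V·X)/(θ_c X_r) = 22.60 × 2140 / (14.4 × 8700) = 0.3860 m³/d.

Q_w ≈ 0.386 m³/d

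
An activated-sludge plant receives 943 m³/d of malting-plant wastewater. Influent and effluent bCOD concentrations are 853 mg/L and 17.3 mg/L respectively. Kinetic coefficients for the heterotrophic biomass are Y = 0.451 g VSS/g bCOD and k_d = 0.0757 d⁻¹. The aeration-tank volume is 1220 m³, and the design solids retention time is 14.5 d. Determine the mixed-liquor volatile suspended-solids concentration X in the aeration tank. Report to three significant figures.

X ≈ 2010 mg/L

X = Y·Q·ΔS·θ_c / [V·(1 + k_d θ_c)] = 0.451 × 943 × (853 − 17.3) × 14.5 / [1220 × (1 + 0.0757 × 14.5)] = 2014 mg/L.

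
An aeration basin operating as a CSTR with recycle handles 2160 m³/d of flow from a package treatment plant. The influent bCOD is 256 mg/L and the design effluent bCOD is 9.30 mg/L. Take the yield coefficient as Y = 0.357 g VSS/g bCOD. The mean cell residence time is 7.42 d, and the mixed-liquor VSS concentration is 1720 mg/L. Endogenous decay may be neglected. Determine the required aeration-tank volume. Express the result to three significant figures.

Biomass mass balance (decay neglected): V·X = Y·Q·(S₀ − S)·θ_c, so V = 0.357 × 2160 × (256 − 9.30) × 7.42 / 1720 = 820.7 m³.

V ≈ 821 m³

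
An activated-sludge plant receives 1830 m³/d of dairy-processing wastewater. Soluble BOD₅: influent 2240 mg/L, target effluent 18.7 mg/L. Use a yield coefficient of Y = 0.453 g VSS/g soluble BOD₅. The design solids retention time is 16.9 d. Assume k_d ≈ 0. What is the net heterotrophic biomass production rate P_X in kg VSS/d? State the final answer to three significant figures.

Since k_d ≈ 0, Y_obs = Y = 0.453 g VSS/g soluble BOD₅.
Substrate removed = Q·(S₀ − S) = 1830 m³/d × (2240 − 18.7) g/m³ = 4.06×10^6 g/d = 4065 kg/d.
P_X = Y_obs · Q(S₀ − S) = 0.4530 × 4065 = 1841 kg VSS/d.

P_X ≈ 1840 kg VSS/d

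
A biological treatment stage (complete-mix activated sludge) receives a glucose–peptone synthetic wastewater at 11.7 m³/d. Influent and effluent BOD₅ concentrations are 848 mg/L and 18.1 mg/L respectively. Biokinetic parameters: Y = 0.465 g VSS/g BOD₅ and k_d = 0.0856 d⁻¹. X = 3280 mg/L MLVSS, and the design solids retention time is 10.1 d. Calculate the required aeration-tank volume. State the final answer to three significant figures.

V ≈ 7.46 m³

From the SRT design equation V = Y Q (S₀−S) θ_c / [X (1 + k_d θ_c)] = 0.465 × 11.7 × (848 − 18.1) × 10.1 / [3280 × (1 + 0.0856 × 10.1)] = 4.56×10^4 / 6116 = 7.457 m³.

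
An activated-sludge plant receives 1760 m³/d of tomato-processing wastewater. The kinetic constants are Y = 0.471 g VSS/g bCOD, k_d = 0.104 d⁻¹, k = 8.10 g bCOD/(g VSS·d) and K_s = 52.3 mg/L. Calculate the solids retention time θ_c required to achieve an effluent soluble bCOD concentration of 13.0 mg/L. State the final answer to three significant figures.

θ_c ≈ 1.53 d

At the target effluent, Y k S/(K_s+S) = 0.471×8.10×13.0/65.30 = 0.7595 d⁻¹.
θ_c = 1/(μ − k_d) = 1/(0.7595 − 0.104) = 1/0.6555 = 1.526 d.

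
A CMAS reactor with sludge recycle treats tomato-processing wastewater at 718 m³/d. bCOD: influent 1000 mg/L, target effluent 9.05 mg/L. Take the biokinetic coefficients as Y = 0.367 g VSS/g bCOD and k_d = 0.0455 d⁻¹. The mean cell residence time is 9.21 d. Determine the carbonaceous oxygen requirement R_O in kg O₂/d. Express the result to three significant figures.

R_O ≈ 450 kg O₂/d

The observed yield is Y_obs = Y/(1 + k_d·θ_c) = 0.367 / (1 + 0.0455 × 9.21) = 0.367 / 1.419 = 0.2586 g VSS per g bCOD removed.
ΔS = 1000 − 9.05 = 991.0 mg/L, so the substrate removal rate is 718 × 991.0/1000 = 711.5 kg bCOD/d.
P_X = Y_obs·Q·(S₀ − S) = 0.2586 × 711.5 = 184.0 kg VSS/d.
R_O = Q·ΔS − 1.42 P_X = 711.5 − 261.3 = 450.2 kg O₂/d.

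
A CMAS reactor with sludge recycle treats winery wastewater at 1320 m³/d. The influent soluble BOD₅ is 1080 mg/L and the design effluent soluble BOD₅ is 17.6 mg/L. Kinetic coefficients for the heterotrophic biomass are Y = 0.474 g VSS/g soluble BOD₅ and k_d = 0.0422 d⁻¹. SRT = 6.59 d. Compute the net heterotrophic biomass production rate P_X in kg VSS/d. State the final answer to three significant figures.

Correct the yield for decay: Y_obs = Y/(1 + k_d θ_c) = 0.474 / (1 + 0.0422 × 6.59) = 0.474 / 1.278 = 0.3709.
Mass of soluble BOD₅ removed per day: Q(S₀ − S) = 1320 × 1062 g/m³ = 1402 kg/d.
Biomass produced: P_X = Y_obs·Q·ΔS = 0.3709 × 1402 ≈ 520.1 kg VSS/d.

P_X ≈ 520 kg VSS/d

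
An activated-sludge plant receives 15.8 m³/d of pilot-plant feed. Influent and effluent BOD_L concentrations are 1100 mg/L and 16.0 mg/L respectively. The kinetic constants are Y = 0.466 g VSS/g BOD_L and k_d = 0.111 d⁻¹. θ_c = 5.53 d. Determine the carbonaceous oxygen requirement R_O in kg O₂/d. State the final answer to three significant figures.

The observed yield is Y_obs = Y/(1 + k_d·θ_c) = 0.466 / (1 + 0.111 × 5.53) = 0.466 / 1.614 = 0.2888 g VSS per g BOD_L removed.
Q·(S₀ − S) = 15.8 × (1100 − 16.0) × 10⁻³ = 17.13 kg/d removed.
P_X = Y_obs·Q·(S₀ − S) = 0.2888 × 17.13 = 4.946 kg VSS/d.
Carbonaceous O₂ demand = substrate oxidised − cell-mass equivalent = 17.13 − 1.42 × 4.946 = 10.10 kg O₂/d.

R_O ≈ 10.1 kg O₂/d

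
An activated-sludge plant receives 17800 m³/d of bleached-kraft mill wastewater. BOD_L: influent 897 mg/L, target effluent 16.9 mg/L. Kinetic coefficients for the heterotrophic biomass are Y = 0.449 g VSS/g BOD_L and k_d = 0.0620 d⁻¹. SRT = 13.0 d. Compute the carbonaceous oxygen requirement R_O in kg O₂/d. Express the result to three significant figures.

Observed yield with endogenous decay: Y_obs = Y / (1 + k_d·θ_c) = 0.449 / (1 + 0.0620 × 13.0) = 0.449 / 1.806 = 0.2486 g VSS/g BOD_L.
Q·(S₀ − S) = 17800 × (897 − 16.9) × 10⁻³ = 15666 kg/d removed.
Biomass synthesised: P_X = Y_obs × 15666 = 3895 kg VSS/d.
R_O = Q·(S₀ − S) − 1.42·P_X = 15666 − 1.42 × 3895 = 10135 kg O₂/d.

R_O ≈ 10100 kg O₂/d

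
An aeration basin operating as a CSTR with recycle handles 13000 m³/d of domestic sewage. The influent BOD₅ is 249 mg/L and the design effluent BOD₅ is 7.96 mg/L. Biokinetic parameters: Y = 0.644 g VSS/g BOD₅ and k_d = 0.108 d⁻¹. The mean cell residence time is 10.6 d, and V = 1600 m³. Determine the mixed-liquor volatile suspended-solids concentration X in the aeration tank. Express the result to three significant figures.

X = Y·Q·ΔS·θ_c / [V·(1 + k_d θ_c)] = 0.644 × 13000 × (249 − 7.96) × 10.6 / [1600 × (1 + 0.108 × 10.6)] = 6233 mg/L.

X ≈ 6230 mg/L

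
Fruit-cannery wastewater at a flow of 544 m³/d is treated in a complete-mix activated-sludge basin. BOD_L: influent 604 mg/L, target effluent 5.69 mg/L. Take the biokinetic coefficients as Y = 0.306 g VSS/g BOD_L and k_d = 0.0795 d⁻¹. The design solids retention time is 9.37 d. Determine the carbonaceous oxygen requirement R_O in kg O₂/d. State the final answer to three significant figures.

Y_obs = Y / (1 + k_d θ_c) = 0.306 / (1 + 0.0795 × 9.37) = 0.306 / 1.745 = 0.1754.
Substrate removed = Q·(S₀ − S) = 544 m³/d × (604 − 5.69) g/m³ = 3.25×10^5 g/d = 325.5 kg/d.
P_X = Y_obs·Q·(S₀ − S) = 0.1754 × 325.5 = 57.08 kg VSS/d.
Carbonaceous O₂ demand = substrate oxidised − cell-mass equivalent = 325.5 − 1.42 × 57.08 = 244.4 kg O₂/d.

R_O ≈ 244 kg O₂/d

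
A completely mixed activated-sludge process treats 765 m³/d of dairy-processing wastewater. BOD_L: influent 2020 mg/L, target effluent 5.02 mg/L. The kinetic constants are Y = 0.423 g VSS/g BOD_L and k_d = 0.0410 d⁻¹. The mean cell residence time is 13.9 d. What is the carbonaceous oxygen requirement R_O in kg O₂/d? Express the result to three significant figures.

R_O ≈ 952 kg O₂/d

Correct the yield for decay: Y_obs = Y/(1 + k_d θ_c) = 0.423 / (1 + 0.0410 × 13.9) = 0.423 / 1.570 = 0.2694.
Substrate removed = Q·(S₀ − S) = 765 m³/d × (2020 − 5.02) g/m³ = 1.54×10^6 g/d = 1541 kg/d.
Net sludge production P_X = 0.2694 × 1541 = 415.3 kg VSS/d.
R_O = Q·ΔS − 1.42 P_X = 1541 − 589.8 = 951.7 kg O₂/d.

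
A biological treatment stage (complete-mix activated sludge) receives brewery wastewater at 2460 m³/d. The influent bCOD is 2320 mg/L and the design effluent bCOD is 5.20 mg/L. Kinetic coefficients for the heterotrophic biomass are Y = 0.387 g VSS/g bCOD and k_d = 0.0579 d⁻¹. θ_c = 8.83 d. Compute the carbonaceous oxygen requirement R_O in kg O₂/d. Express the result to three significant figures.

Observed yield with endogenous decay: Y_obs = Y / (1 + k_d·θ_c) = 0.387 / (1 + 0.0579 × 8.83) = 0.387 / 1.511 = 0.2561 g VSS/g bCOD.
Q·(S₀ − S) = 2460 × (2320 − 5.20) × 10⁻³ = 5694 kg/d removed.
Biomass synthesised: P_X = Y_obs × 5694 = 1458 kg VSS/d.
R_O = Q·(S₀ − S) − 1.42·P_X = 5694 − 1.42 × 1458 = 3624 kg O₂/d.

R_O ≈ 3620 kg O₂/d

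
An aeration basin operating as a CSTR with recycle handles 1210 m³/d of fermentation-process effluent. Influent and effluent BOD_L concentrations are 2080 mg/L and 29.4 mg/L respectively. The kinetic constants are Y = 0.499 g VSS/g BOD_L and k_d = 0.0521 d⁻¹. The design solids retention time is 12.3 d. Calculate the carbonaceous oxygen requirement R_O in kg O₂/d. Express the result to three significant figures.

The observed yield is Y_obs = Y/(1 + k_d·θ_c) = 0.499 / (1 + 0.0521 × 12.3) = 0.499 / 1.641 = 0.3041 g VSS per g BOD_L removed.
Substrate removed = Q·(S₀ − S) = 1210 m³/d × (2080 − 29.4) g/m³ = 2.48×10^6 g/d = 2481 kg/d.
Biomass synthesised: P_X = Y_obs × 2481 = 754.6 kg VSS/d.
Carbonaceous O₂ demand = substrate oxidised − cell-mass equivalent = 2481 − 1.42 × 754.6 = 1410 kg O₂/d.

R_O ≈ 1410 kg O₂/d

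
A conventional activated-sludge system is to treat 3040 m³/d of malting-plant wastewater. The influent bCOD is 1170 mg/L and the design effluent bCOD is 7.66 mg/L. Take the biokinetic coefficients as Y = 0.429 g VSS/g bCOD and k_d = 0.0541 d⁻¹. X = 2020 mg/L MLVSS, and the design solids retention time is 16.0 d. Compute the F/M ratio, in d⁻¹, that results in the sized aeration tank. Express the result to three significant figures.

Steady-state biomass mass balance: V·X·(1 + k_d·θ_c) = Y·Q·(S₀ − S)·θ_c, so V = 0.429 × 3040 × (1170 − 7.66) × 16.0 / [2020 × (1 + 0.0541 × 16.0)] = 2.43×10^7 / 3769 = 6436 m³.
F/M = applied load / biomass = Q·S₀/(V·X) = 3040 × 1170 / (6436 × 2020) = 0.2736 d⁻¹.

F/M ≈ 0.274 d⁻¹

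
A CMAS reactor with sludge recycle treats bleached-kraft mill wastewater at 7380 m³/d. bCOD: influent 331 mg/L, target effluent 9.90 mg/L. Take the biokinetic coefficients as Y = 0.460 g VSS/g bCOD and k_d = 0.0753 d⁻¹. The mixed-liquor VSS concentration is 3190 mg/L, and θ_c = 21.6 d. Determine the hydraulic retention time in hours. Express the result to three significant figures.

τ ≈ 9.14 h

Steady-state biomass mass balance: V·X·(1 + k_d·θ_c) = Y·Q·(S₀ − S)·θ_c, so V = 0.460 × 7380 × (331 − 9.90) × 21.6 / [3190 × (1 + 0.0753 × 21.6)] = 2.35×10^7 / 8378 = 2810 m³.
HRT = V/Q = 2810 m³ / 7380 m³·d⁻¹ = 0.3808 d × 24 = 9.139 h.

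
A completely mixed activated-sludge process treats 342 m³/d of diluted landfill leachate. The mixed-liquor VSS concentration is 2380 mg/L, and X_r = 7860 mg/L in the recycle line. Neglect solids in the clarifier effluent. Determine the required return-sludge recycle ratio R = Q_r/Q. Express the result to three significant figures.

R = Q_r/Q = X/(X_r − X) = 2380 / (7860 − 2380) = 0.4343.

R ≈ 0.434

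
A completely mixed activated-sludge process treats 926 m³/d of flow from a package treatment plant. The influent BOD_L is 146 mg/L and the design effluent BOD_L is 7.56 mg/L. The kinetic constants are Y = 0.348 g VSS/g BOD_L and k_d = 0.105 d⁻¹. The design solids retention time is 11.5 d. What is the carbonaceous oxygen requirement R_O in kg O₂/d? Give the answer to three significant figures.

R_O ≈ 99.5 kg O₂/d

The observed yield is Y_obs = Y/(1 + k_d·θ_c) = 0.348 / (1 + 0.105 × 11.5) = 0.348 / 2.208 = 0.1576 g VSS per g BOD_L removed.
Substrate removed = Q·(S₀ − S) = 926 m³/d × (146 − 7.56) g/m³ = 1.28×10^5 g/d = 128.2 kg/d.
Biomass synthesised: P_X = Y_obs × 128.2 = 20.21 kg VSS/d.
R_O = Q·(S₀ − S) − 1.42·P_X = 128.2 − 1.42 × 20.21 = 99.50 kg O₂/d.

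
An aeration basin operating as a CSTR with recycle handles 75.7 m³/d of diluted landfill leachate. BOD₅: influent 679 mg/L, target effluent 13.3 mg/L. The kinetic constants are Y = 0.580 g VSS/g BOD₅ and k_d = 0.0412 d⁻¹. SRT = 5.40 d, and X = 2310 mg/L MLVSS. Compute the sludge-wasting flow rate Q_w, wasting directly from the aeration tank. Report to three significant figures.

Q_w ≈ 10.4 m³/d

Steady-state biomass mass balance: V·X·(1 + k_d·θ_c) = Y·Q·(S₀ − S)·θ_c, so V = 0.580 × 75.7 × (679 − 13.3) × 5.40 / [2310 × (1 + 0.0412 × 5.40)] = 1.58×10^5 / 2824 = 55.89 m³.
Wasting from the aeration tank: Q_w = V / θ_c = 55.89 / 5.40 = 10.35 m³/d.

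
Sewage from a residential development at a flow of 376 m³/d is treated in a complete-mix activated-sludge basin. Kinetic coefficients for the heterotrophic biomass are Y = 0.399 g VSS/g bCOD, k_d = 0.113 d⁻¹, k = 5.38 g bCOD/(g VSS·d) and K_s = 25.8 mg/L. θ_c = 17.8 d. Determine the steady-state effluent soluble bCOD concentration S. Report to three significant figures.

S ≈ 2.21 mg/L

From the Monod/SRT balance for a CMAS, S = K_s·(1+k_d θ_c)/[θ_c·(Y k − k_d) − 1] = 25.8 × (1 + 0.113 × 17.8) / [17.8 × (0.399 × 5.38 − 0.113) − 1] = 77.69 / 35.20 = 2.207 mg/L.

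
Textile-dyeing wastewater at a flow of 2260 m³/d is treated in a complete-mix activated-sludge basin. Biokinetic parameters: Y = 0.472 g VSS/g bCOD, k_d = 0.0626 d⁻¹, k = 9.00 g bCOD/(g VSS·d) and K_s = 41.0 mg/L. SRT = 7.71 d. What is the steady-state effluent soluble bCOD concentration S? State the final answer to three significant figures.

S ≈ 1.94 mg/L

For a completely mixed reactor with recycle the Lawrence–McCarty relation gives S = K_s·(1 + k_d·θ_c) / [θ_c·(Y·k − k_d) − 1] = 41.0 × (1 + 0.0626 × 7.71) / [7.71 × (0.472 × 9.00 − 0.0626) − 1] = 60.79 / 31.27 = 1.944 mg/L.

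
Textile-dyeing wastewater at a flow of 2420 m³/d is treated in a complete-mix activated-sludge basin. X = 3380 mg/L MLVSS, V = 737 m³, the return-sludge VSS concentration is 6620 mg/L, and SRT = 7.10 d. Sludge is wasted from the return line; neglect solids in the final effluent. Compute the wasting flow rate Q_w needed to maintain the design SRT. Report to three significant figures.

Q_w = (V·X)/(θ_c X_r) = 737.0 × 3380 / (7.10 × 6620) = 53.00 m³/d.

Q_w ≈ 53.0 m³/d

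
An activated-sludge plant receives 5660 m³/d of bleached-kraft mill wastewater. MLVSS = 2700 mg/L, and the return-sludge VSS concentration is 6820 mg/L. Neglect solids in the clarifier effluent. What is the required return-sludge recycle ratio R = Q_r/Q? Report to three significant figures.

Solids balance on the clarifier gives (1+R)X = R·X_r, so R = X/(X_r − X) = 2700 / (6820 − 2700) = 0.6553.

R ≈ 0.655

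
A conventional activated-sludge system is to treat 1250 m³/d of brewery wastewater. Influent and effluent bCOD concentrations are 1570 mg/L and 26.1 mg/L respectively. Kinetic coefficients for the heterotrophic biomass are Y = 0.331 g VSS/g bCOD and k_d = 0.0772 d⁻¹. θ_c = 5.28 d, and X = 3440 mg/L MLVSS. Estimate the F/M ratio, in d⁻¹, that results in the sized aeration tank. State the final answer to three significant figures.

From the SRT design equation V = Y Q (S₀−S) θ_c / [X (1 + k_d θ_c)] = 0.331 × 1250 × (1570 − 26.1) × 5.28 / [3440 × (1 + 0.0772 × 5.28)] = 3.37×10^6 / 4842 = 696.5 m³.
F/M = Q·S₀ / (V·X) = 1250 × 1570 / (696.5 × 3440) = 0.8190 g bCOD·(g VSS·d)⁻¹.

F/M ≈ 0.819 d⁻¹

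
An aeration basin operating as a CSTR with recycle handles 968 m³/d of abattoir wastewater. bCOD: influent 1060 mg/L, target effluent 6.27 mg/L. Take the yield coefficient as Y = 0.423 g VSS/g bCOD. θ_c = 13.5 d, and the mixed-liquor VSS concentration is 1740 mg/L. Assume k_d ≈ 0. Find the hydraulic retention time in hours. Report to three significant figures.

τ ≈ 83.0 h

Biomass mass balance (decay neglected): V·X = Y·Q·(S₀ − S)·θ_c, so V = 0.423 × 968 × (1060 − 6.27) × 13.5 / 1740 = 3348 m³.
HRT = V/Q = 3348 m³ / 968 m³·d⁻¹ = 3.458 d × 24 = 83.00 h.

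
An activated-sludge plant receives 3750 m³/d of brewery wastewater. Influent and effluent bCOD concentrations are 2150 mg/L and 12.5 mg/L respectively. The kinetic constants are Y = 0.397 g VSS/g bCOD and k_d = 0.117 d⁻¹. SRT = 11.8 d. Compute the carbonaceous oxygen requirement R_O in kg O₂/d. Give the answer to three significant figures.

R_O ≈ 6120 kg O₂/d

The observed yield is Y_obs = Y/(1 + k_d·θ_c) = 0.397 / (1 + 0.117 × 11.8) = 0.397 / 2.381 = 0.1668 g VSS per g bCOD removed.
ΔS = 2150 − 12.5 = 2138 mg/L, so the substrate removal rate is 3750 × 2138/1000 = 8016 kg bCOD/d.
Net sludge production P_X = 0.1668 × 8016 = 1337 kg VSS/d.
Carbonaceous O₂ demand = substrate oxidised − cell-mass equivalent = 8016 − 1.42 × 1337 = 6117 kg O₂/d.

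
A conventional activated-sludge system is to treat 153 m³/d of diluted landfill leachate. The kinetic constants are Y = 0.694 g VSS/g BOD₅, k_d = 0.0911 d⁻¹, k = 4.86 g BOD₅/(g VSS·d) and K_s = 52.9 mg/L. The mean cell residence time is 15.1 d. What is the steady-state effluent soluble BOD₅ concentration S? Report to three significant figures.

From the Monod/SRT balance for a CMAS, S = K_s·(1+k_d θ_c)/[θ_c·(Y k − k_d) − 1] = 52.9 × (1 + 0.0911 × 15.1) / [15.1 × (0.694 × 4.86 − 0.0911) − 1] = 125.7 / 48.55 = 2.588 mg/L.

S ≈ 2.59 mg/L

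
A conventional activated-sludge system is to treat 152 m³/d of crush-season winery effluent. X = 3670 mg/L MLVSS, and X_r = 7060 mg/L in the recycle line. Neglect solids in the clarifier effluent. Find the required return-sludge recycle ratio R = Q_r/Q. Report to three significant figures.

R ≈ 1.08

R = Q_r/Q = X/(X_r − X) = 3670 / (7060 − 3670) = 1.083.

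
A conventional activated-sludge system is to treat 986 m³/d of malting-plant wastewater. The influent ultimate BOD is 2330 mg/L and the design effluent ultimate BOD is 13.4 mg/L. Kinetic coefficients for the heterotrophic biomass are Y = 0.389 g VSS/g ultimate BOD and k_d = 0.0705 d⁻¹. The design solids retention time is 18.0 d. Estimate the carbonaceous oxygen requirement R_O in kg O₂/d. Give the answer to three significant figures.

Y_obs = Y / (1 + k_d θ_c) = 0.389 / (1 + 0.0705 × 18.0) = 0.389 / 2.269 = 0.1714.
ΔS = 2330 − 13.4 = 2317 mg/L, so the substrate removal rate is 986 × 2317/1000 = 2284 kg ultimate BOD/d.
Net sludge production P_X = 0.1714 × 2284 = 391.6 kg VSS/d.
R_O = Q·ΔS − 1.42 P_X = 2284 − 556.1 = 1728 kg O₂/d.

R_O ≈ 1730 kg O₂/d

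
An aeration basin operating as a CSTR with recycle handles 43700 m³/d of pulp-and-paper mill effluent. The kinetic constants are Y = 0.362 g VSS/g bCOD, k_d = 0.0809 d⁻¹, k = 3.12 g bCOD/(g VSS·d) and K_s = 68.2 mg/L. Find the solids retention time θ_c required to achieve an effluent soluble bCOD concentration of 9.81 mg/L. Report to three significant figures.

θ_c ≈ 16.4 d

At the target effluent, Y k S/(K_s+S) = 0.362×3.12×9.81/78.01 = 0.1420 d⁻¹.
Then 1/θ_c = μ − k_d = 0.1420 − 0.0809 = 0.06113 d⁻¹, giving θ_c = 16.36 d.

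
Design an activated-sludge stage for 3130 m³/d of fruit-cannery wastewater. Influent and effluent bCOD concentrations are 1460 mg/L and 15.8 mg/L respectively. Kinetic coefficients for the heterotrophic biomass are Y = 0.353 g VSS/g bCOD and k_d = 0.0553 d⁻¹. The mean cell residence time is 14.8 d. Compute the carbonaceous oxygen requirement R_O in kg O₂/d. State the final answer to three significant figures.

Observed yield with endogenous decay: Y_obs = Y / (1 + k_d·θ_c) = 0.353 / (1 + 0.0553 × 14.8) = 0.353 / 1.818 = 0.1941 g VSS/g bCOD.
Substrate removed = Q·(S₀ − S) = 3130 m³/d × (1460 − 15.8) g/m³ = 4.52×10^6 g/d = 4520 kg/d.
P_X = Y_obs·Q·(S₀ − S) = 0.1941 × 4520 = 877.5 kg VSS/d.
Carbonaceous O₂ demand = substrate oxidised − cell-mass equivalent = 4520 − 1.42 × 877.5 = 3274 kg O₂/d.

R_O ≈ 3270 kg O₂/d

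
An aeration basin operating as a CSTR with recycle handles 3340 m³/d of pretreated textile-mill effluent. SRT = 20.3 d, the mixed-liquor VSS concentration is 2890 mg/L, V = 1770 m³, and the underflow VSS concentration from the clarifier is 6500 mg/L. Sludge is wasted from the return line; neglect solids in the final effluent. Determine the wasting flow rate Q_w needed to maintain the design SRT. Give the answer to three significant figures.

Q_w ≈ 38.8 m³/d

Q_w = (V·X)/(θ_c X_r) = 1770 × 2890 / (20.3 × 6500) = 38.77 m³/d.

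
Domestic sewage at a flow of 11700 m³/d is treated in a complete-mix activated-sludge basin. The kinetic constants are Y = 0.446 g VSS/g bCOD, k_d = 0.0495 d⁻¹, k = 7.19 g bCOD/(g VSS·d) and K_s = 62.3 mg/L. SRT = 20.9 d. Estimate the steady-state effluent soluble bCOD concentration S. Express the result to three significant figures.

S ≈ 1.95 mg/L

Effluent substrate depends only on kinetics and SRT: S = K_s(1 + k_d θ_c) / [θ_c(Yk − k_d) − 1] = 62.3 × (1 + 0.0495 × 20.9) / [20.9 × (0.446 × 7.19 − 0.0495) − 1] = 126.8 / 64.99 = 1.950 mg/L.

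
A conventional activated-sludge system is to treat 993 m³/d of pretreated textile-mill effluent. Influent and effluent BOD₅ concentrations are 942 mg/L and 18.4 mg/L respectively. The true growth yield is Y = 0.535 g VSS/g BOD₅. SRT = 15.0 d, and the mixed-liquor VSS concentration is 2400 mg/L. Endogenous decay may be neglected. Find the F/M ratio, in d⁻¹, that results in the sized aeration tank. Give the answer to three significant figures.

Biomass mass balance (decay neglected): V·X = Y·Q·(S₀ − S)·θ_c, so V = 0.535 × 993 × (942 − 18.4) × 15.0 / 2400 = 3067 m³.
F/M = Q·S₀ / (V·X) = 993 × 942 / (3067 × 2400) = 0.1271 g BOD₅·(g VSS·d)⁻¹.

F/M ≈ 0.127 d⁻¹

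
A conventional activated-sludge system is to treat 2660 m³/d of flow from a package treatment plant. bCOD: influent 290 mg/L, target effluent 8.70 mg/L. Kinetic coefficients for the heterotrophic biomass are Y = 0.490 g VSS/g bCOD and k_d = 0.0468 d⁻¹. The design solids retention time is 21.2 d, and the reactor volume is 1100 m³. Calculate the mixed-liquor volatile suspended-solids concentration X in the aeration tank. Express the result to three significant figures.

X = Y·Q·ΔS·θ_c / [V·(1 + k_d θ_c)] = 0.490 × 2660 × (290 − 8.70) × 21.2 / [1100 × (1 + 0.0468 × 21.2)] = 3547 mg/L.

X ≈ 3550 mg/L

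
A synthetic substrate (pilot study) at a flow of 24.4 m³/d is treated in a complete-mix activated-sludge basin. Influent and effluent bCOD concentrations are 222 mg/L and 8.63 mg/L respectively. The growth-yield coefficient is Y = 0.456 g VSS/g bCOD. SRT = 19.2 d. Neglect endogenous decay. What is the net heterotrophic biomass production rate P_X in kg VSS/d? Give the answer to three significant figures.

No decay correction is needed, so Y_obs = Y = 0.456.
Q·(S₀ − S) = 24.4 × (222 − 8.63) × 10⁻³ = 5.206 kg/d removed.
Net biomass production P_X = Y_obs × Q·(S₀ − S) = 0.4560 × 5.206 = 2.374 kg VSS/d.

P_X ≈ 2.37 kg VSS/d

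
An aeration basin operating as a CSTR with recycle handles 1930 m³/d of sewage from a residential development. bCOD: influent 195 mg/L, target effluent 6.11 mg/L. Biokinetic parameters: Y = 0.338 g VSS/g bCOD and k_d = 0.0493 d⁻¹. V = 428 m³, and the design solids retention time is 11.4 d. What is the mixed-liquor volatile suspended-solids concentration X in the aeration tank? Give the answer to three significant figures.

X = Y·Q·ΔS·θ_c / [V·(1 + k_d θ_c)] = 0.338 × 1930 × (195 − 6.11) × 11.4 / [428 × (1 + 0.0493 × 11.4)] = 2101 mg/L.

X ≈ 2100 mg/L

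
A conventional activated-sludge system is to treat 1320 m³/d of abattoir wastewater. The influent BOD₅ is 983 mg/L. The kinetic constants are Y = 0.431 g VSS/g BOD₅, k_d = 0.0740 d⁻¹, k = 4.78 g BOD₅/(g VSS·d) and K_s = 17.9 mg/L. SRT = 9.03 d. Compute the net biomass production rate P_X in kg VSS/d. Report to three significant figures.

For a completely mixed reactor with recycle the Lawrence–McCarty relation gives S = K_s·(1 + k_d·θ_c) / [θ_c·(Y·k − k_d) − 1] = 17.9 × (1 + 0.0740 × 9.03) / [9.03 × (0.431 × 4.78 − 0.0740) − 1] = 29.86 / 16.94 = 1.763 mg/L.
Observed yield with endogenous decay: Y_obs = Y / (1 + k_d·θ_c) = 0.431 / (1 + 0.0740 × 9.03) = 0.431 / 1.668 = 0.2584 g VSS/g BOD₅.
Mass of BOD₅ removed per day: Q(S₀ − S) = 1320 × 981.2 g/m³ = 1295 kg/d.
Net biomass production P_X = Y_obs × Q·(S₀ − S) = 0.2584 × 1295 = 334.6 kg VSS/d.

P_X ≈ 335 kg VSS/d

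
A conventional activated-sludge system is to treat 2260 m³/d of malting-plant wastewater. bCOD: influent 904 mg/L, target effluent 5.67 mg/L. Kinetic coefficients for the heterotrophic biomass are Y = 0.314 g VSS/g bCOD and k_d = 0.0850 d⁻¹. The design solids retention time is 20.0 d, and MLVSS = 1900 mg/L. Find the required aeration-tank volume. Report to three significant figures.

From the SRT design equation V = Y Q (S₀−S) θ_c / [X (1 + k_d θ_c)] = 0.314 × 2260 × (904 − 5.67) × 20.0 / [1900 × (1 + 0.0850 × 20.0)] = 1.27×10^7 / 5130 = 2485 m³.

V ≈ 2490 m³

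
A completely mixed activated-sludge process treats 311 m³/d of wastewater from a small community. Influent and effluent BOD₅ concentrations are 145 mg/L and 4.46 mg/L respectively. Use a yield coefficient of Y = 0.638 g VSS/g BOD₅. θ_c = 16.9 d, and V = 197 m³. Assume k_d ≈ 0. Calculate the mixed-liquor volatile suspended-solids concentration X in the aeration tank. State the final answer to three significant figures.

From V·X = Y·Q·(S₀ − S)·θ_c (decay neglected): X = 0.638 × 311 × (145 − 4.46) × 16.9 / 197 = 2392 mg/L.

X ≈ 2390 mg/L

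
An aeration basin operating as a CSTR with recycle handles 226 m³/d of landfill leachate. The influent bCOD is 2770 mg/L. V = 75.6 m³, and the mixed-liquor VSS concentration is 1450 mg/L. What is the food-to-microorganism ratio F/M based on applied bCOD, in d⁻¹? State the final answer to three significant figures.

F/M ≈ 5.71 d⁻¹

F/M = applied load / biomass = Q·S₀/(V·X) = 226 × 2770 / (75.60 × 1450) = 5.711 d⁻¹.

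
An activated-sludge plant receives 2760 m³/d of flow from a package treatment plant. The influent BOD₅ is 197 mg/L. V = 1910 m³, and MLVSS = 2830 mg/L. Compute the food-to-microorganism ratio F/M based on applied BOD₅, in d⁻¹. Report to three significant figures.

F/M = applied load / biomass = Q·S₀/(V·X) = 2760 × 197 / (1910 × 2830) = 0.1006 d⁻¹.

F/M ≈ 0.101 d⁻¹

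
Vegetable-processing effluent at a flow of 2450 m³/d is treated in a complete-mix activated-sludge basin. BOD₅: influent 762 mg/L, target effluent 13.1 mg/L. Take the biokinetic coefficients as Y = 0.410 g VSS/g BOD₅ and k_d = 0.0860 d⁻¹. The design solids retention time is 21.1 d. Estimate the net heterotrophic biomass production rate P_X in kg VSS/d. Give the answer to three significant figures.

Observed yield with endogenous decay: Y_obs = Y / (1 + k_d·θ_c) = 0.410 / (1 + 0.0860 × 21.1) = 0.410 / 2.815 = 0.1457 g VSS/g BOD₅.
Mass of BOD₅ removed per day: Q(S₀ − S) = 2450 × 748.9 g/m³ = 1835 kg/d.
P_X = Y_obs · Q(S₀ − S) = 0.1457 × 1835 = 267.3 kg VSS/d.

P_X ≈ 267 kg VSS/d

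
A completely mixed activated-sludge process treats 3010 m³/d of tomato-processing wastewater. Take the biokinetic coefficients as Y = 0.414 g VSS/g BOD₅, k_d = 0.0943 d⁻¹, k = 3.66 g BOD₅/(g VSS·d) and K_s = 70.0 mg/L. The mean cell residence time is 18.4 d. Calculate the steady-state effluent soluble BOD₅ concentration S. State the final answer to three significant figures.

S ≈ 7.61 mg/L

From the Monod/SRT balance for a CMAS, S = K_s·(1+k_d θ_c)/[θ_c·(Y k − k_d) − 1] = 70.0 × (1 + 0.0943 × 18.4) / [18.4 × (0.414 × 3.66 − 0.0943) − 1] = 191.5 / 25.15 = 7.614 mg/L.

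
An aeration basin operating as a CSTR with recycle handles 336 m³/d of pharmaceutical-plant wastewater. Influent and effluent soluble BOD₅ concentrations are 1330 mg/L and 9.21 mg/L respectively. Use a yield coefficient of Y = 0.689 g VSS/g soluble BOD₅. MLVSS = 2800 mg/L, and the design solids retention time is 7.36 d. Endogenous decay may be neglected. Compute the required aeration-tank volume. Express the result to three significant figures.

V ≈ 804 m³

V·X = Y·Q·ΔS·θ_c gives V = 0.689 × 336 × (1330 − 9.21) × 7.36 / 2800 = 803.7 m³.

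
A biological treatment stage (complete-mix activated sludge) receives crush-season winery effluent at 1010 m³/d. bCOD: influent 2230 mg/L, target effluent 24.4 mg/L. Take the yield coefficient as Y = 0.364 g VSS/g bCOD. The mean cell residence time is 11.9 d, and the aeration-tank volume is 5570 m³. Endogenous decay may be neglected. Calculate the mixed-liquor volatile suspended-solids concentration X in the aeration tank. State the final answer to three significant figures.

X ≈ 1730 mg/L

From V·X = Y·Q·(S₀ − S)·θ_c (decay neglected): X = 0.364 × 1010 × (2230 − 24.4) × 11.9 / 5570 = 1732 mg/L.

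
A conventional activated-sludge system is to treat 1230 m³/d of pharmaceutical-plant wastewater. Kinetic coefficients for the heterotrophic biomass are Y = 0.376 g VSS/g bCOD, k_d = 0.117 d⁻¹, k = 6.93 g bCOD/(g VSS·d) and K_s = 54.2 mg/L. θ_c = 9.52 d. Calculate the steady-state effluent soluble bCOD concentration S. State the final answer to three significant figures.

For a completely mixed reactor with recycle the Lawrence–McCarty relation gives S = K_s·(1 + k_d·θ_c) / [θ_c·(Y·k − k_d) − 1] = 54.2 × (1 + 0.117 × 9.52) / [9.52 × (0.376 × 6.93 − 0.117) − 1] = 114.6 / 22.69 = 5.049 mg/L.

S ≈ 5.05 mg/L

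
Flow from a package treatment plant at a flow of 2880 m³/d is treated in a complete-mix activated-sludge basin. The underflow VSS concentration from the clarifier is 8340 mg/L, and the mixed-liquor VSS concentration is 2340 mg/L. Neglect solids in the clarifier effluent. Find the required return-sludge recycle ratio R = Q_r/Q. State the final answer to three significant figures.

R ≈ 0.390

R = Q_r/Q = X/(X_r − X) = 2340 / (8340 − 2340) = 0.3900.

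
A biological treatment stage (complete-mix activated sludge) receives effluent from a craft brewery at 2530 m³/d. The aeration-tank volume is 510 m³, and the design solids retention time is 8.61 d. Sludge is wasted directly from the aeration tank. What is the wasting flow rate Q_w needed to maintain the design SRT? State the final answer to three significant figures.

Wasting from the aeration tank: Q_w = V / θ_c = 510.0 / 8.61 = 59.23 m³/d.

Q_w ≈ 59.2 m³/d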